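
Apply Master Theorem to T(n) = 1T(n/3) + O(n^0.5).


a=1, b=3, c=0.5. log_3(1)=0 < c=0.5. Case 3: O(n^c) = O(sqrt(n))
Complexity: O(sqrt(n))


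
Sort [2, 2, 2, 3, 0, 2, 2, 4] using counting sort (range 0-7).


Count array: [1, 0, 5, 1, 1, 0, 0, 0]
Reconstruct: [0, 2, 2, 2, 2, 2, 3, 4]


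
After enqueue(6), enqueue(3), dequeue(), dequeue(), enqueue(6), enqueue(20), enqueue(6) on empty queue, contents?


enqueue(6) -> [6]
enqueue(3) -> [6, 3]
dequeue() returns 6 -> [3]
dequeue() returns 3 -> []
enqueue(6) -> [6]
enqueue(20) -> [6, 20]
enqueue(6) -> [6, 20, 6]
Final queue (front to back): [6, 20, 6]


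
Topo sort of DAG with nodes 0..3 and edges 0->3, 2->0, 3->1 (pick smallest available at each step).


Kahn's algorithm, process smallest node first
Order: [2, 0, 3, 1]


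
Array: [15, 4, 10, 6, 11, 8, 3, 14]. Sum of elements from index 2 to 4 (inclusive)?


Prefix sums: [0, 15, 19, 29, 35, 46, 54, 57, 71]
Sum[2..4] = prefix[5] - prefix[2] = 46 - 19 = 27


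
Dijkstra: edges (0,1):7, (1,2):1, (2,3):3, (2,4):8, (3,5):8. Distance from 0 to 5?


Dijkstra from 0:
Distances: {0: 0, 1: 7, 2: 8, 3: 11, 4: 16, 5: 19}
Shortest distance to 5 = 19, path = [0, 1, 2, 3, 5]


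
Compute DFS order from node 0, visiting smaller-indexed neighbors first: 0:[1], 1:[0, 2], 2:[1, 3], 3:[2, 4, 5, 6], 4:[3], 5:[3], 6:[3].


DFS stack-based: start with [0]
Visit order: [0, 1, 2, 3, 4, 5, 6]


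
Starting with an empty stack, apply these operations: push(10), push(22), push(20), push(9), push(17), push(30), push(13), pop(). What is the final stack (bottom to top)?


push(10) -> [10]
push(22) -> [10, 22]
push(20) -> [10, 22, 20]
push(9) -> [10, 22, 20, 9]
push(17) -> [10, 22, 20, 9, 17]
push(30) -> [10, 22, 20, 9, 17, 30]
push(13) -> [10, 22, 20, 9, 17, 30, 13]
pop() returns 13 -> [10, 22, 20, 9, 17, 30]
Final stack (bottom to top): [10, 22, 20, 9, 17, 30]


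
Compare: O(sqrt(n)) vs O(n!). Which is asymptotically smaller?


sublinear grows slower than factorial
O(sqrt(n)) is asymptotically smaller; O(n!) grows faster


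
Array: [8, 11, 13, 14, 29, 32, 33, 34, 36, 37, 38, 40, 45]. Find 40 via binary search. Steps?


Search for 40:
[0,12] mid=6 arr[6]=33
[7,12] mid=9 arr[9]=37
[10,12] mid=11 arr[11]=40
Total: 3 comparisons


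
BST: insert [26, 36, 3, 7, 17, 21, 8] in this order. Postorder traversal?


Root = 26; build tree by BST insertion.
Postorder traversal: [8, 21, 17, 7, 3, 36, 26]


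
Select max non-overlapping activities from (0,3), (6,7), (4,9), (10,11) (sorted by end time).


Greedy: pick earliest-ending, then skip overlaps.
Selected (3 activities): [(0, 3), (6, 7), (10, 11)]


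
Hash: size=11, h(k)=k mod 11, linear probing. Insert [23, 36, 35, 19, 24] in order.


Insertions: 23->slot 1; 36->slot 3; 35->slot 2; 19->slot 8; 24->slot 4
Table: [None, 23, 35, 36, 24, None, None, None, 19, None, None]


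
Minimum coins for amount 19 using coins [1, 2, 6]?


dp[0]=0; dp[i]=1+min(dp[i-c] for c in coins)
...dp[14]=3, dp[15]=4, dp[16]=4, dp[17]=5, dp[18]=3, dp[19]=4
Minimum coins for 19 = 4


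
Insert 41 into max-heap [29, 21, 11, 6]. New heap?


Append 41: [29, 21, 11, 6, 41]
Bubble up: swap idx 4(41) with idx 1(21); swap idx 1(41) with idx 0(29)
Result: [41, 29, 11, 6, 21]


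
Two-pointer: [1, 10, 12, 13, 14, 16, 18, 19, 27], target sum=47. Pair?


Two pointers: lo=0, hi=8
No pair sums to 47


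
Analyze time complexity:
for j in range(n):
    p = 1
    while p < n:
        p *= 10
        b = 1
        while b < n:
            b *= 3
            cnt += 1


Per nesting level: O(n) * O(log n) * O(log n) = O(n (log n)^2)
Complexity: O(n (log n)^2)


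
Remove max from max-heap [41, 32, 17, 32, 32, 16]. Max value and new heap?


Max = 41
Replace root with last, heapify down
Resulting heap: [32, 32, 17, 16, 32]


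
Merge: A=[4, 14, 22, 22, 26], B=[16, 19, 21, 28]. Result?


Compare heads, take smaller each step.
Merged: [4, 14, 16, 19, 21, 22, 22, 26, 28]


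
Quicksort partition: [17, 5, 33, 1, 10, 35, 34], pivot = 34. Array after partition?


Elements <= 34 go left of pivot.
Result: [17, 5, 33, 1, 10, 34, 35], pivot at index 5


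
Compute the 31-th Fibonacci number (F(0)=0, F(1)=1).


F(n)=F(n-1)+F(n-2)
...F(29)=514229, F(30)=832040, F(31)=1346269


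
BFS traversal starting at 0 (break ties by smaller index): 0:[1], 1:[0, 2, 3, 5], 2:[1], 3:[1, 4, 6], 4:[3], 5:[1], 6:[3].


BFS queue: start with [0]
Visit order: [0, 1, 2, 3, 5, 4, 6]


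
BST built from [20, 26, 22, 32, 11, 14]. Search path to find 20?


BST root = 20
Search for 20: compare at each node
Path: [20]


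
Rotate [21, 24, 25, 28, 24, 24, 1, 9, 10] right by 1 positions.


Right rotate by 1: [10, 21, 24, 25, 28, 24, 24, 1, 9]


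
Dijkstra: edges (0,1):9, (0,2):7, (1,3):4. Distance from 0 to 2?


Dijkstra from 0:
Distances: {0: 0, 1: 9, 2: 7, 3: 13}
Shortest distance to 2 = 7, path = [0, 2]


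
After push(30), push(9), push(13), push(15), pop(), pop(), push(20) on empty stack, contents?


push(30) -> [30]
push(9) -> [30, 9]
push(13) -> [30, 9, 13]
push(15) -> [30, 9, 13, 15]
pop() returns 15 -> [30, 9, 13]
pop() returns 13 -> [30, 9]
push(20) -> [30, 9, 20]
Final stack (bottom to top): [30, 9, 20]


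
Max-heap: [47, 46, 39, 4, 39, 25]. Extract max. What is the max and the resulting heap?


Max = 47
Replace root with last, heapify down
Resulting heap: [46, 39, 39, 4, 25]


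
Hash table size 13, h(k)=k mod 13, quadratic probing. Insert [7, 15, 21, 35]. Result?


Insertions: 7->slot 7; 15->slot 2; 21->slot 8; 35->slot 9
Table: [None, None, 15, None, None, None, None, 7, 21, 35, None, None, None]


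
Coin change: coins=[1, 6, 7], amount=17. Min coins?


dp[0]=0; dp[i]=1+min(dp[i-c] for c in coins)
...dp[12]=2, dp[13]=2, dp[14]=2, dp[15]=3, dp[16]=4, dp[17]=5
Minimum coins for 17 = 5


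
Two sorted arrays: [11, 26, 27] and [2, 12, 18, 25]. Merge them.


Compare heads, take smaller each step.
Merged: [2, 11, 12, 18, 25, 26, 27]


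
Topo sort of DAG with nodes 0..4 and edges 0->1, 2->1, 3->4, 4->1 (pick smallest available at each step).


Kahn's algorithm, process smallest node first
Order: [0, 2, 3, 4, 1]


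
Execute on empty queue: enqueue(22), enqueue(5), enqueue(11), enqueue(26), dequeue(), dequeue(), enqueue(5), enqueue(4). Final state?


enqueue(22) -> [22]
enqueue(5) -> [22, 5]
enqueue(11) -> [22, 5, 11]
enqueue(26) -> [22, 5, 11, 26]
dequeue() returns 22 -> [5, 11, 26]
dequeue() returns 5 -> [11, 26]
enqueue(5) -> [11, 26, 5]
enqueue(4) -> [11, 26, 5, 4]
Final queue (front to back): [11, 26, 5, 4]


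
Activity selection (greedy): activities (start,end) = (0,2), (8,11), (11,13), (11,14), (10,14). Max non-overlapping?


Greedy: pick earliest-ending, then skip overlaps.
Selected (3 activities): [(0, 2), (8, 11), (11, 13)]


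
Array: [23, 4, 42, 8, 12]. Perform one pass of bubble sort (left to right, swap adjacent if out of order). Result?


After one pass: [4, 23, 8, 12, 42]


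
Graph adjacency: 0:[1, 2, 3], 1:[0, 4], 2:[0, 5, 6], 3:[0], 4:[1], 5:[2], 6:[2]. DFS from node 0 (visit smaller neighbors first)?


DFS stack-based: start with [0]
Visit order: [0, 1, 4, 2, 5, 6, 3]


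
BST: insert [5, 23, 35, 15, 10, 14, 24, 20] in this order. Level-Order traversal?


Root = 5; build tree by BST insertion.
Level-Order traversal: [5, 23, 15, 35, 10, 20, 24, 14]


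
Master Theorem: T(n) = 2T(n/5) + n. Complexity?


a=2, b=5, c=1. log_5(2)=0.431 < c=1. Case 3: O(n^c) = O(n)
Complexity: O(n)


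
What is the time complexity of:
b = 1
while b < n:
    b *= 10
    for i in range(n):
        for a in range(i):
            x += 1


Per nesting level: O(log n) * O(n) * O(n) [triangular over i] = O(n^2 log n)
Complexity: O(n^2 log n)


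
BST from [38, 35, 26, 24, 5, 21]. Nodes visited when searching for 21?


BST root = 38
Search for 21: compare at each node
Path: [38, 35, 26, 24, 5, 21]


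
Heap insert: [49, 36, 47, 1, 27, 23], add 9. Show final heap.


Append 9: [49, 36, 47, 1, 27, 23, 9]
Bubble up: no swaps needed
Result: [49, 36, 47, 1, 27, 23, 9]


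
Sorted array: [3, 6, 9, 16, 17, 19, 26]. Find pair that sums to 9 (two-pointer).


Two pointers: lo=0, hi=6
Found pair: (3, 6) summing to 9


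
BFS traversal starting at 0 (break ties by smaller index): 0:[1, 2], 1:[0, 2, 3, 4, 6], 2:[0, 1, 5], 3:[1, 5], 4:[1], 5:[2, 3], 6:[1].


BFS queue: start with [0]
Visit order: [0, 1, 2, 3, 4, 6, 5]


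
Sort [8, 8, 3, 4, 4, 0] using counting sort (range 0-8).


Count array: [1, 0, 0, 1, 2, 0, 0, 0, 2]
Reconstruct: [0, 3, 4, 4, 8, 8]


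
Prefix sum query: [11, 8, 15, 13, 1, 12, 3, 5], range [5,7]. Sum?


Prefix sums: [0, 11, 19, 34, 47, 48, 60, 63, 68]
Sum[5..7] = prefix[8] - prefix[5] = 68 - 48 = 20


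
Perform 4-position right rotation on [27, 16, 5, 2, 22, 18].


Right rotate by 4: [5, 2, 22, 18, 27, 16]


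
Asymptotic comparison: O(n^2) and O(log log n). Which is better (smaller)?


double-logarithmic grows slower than quadratic
O(log log n) is asymptotically smaller; O(n^2) grows faster


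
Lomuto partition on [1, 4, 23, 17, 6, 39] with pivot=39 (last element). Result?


Elements <= 39 go left of pivot.
Result: [1, 4, 23, 17, 6, 39], pivot at index 5


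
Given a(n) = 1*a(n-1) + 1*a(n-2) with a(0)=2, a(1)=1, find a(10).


Build bottom-up:
...a(8)=47, a(9)=76, a(10)=1*76+1*47=123


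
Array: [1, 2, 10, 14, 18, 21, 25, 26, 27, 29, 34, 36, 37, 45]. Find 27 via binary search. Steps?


Search for 27:
[0,13] mid=6 arr[6]=25
[7,13] mid=10 arr[10]=34
[7,9] mid=8 arr[8]=27
Total: 3 comparisons


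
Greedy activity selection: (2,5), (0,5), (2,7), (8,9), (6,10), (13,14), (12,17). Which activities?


Greedy: pick earliest-ending, then skip overlaps.
Selected (3 activities): [(2, 5), (8, 9), (13, 14)]


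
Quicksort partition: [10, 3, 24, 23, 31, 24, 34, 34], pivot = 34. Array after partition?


Elements <= 34 go left of pivot.
Result: [10, 3, 24, 23, 31, 24, 34, 34], pivot at index 7


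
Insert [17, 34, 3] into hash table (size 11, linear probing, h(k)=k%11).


Insertions: 17->slot 6; 34->slot 1; 3->slot 3
Table: [None, 34, None, 3, None, None, 17, None, None, None, None]


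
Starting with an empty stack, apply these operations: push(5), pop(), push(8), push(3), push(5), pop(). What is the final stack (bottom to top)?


push(5) -> [5]
pop() returns 5 -> []
push(8) -> [8]
push(3) -> [8, 3]
push(5) -> [8, 3, 5]
pop() returns 5 -> [8, 3]
Final stack (bottom to top): [8, 3]


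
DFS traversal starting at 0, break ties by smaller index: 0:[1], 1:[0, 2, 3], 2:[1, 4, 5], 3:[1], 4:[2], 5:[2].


DFS stack-based: start with [0]
Visit order: [0, 1, 2, 4, 5, 3]


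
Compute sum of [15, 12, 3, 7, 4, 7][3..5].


Prefix sums: [0, 15, 27, 30, 37, 41, 48]
Sum[3..5] = prefix[6] - prefix[3] = 48 - 30 = 18


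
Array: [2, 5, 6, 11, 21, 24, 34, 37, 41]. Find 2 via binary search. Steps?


Search for 2:
[0,8] mid=4 arr[4]=21
[0,3] mid=1 arr[1]=5
[0,0] mid=0 arr[0]=2
Total: 3 comparisons


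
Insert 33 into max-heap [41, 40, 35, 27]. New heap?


Append 33: [41, 40, 35, 27, 33]
Bubble up: no swaps needed
Result: [41, 40, 35, 27, 33]


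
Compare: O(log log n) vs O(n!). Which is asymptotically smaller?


double-logarithmic grows slower than factorial
O(log log n) is asymptotically smaller; O(n!) grows faster


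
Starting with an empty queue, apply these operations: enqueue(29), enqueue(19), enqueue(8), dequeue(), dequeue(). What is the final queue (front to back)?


enqueue(29) -> [29]
enqueue(19) -> [29, 19]
enqueue(8) -> [29, 19, 8]
dequeue() returns 29 -> [19, 8]
dequeue() returns 19 -> [8]
Final queue (front to back): [8]


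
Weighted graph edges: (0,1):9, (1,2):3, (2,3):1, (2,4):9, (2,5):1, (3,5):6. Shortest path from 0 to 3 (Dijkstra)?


Dijkstra from 0:
Distances: {0: 0, 1: 9, 2: 12, 3: 13, 4: 21, 5: 13}
Shortest distance to 3 = 13, path = [0, 1, 2, 3]


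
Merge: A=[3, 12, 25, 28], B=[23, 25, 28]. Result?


Compare heads, take smaller each step.
Merged: [3, 12, 23, 25, 25, 28, 28]


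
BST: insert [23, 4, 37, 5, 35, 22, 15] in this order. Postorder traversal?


Root = 23; build tree by BST insertion.
Postorder traversal: [15, 22, 5, 4, 35, 37, 23]


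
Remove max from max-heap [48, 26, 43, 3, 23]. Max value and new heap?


Max = 48
Replace root with last, heapify down
Resulting heap: [43, 26, 23, 3]


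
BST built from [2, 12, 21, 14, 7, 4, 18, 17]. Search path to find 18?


BST root = 2
Search for 18: compare at each node
Path: [2, 12, 21, 14, 18]


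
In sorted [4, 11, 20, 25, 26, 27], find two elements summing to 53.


Two pointers: lo=0, hi=5
Found pair: (26, 27) summing to 53


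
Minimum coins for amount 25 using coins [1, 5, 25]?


dp[0]=0; dp[i]=1+min(dp[i-c] for c in coins)
...dp[20]=4, dp[21]=5, dp[22]=6, dp[23]=7, dp[24]=8, dp[25]=1
Minimum coins for 25 = 1


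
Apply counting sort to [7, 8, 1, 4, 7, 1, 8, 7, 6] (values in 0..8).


Count array: [0, 2, 0, 0, 1, 0, 1, 3, 2]
Reconstruct: [1, 1, 4, 6, 7, 7, 7, 8, 8]


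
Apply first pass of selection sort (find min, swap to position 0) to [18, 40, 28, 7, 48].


After one pass: [7, 40, 28, 18, 48]


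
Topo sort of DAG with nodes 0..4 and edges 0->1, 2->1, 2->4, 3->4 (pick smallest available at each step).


Kahn's algorithm, process smallest node first
Order: [0, 2, 1, 3, 4]


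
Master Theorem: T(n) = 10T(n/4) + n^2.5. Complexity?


a=10, b=4, c=2.5. log_4(10)=1.661 < c=2.5. Case 3: O(n^c) = O(n^2.500)
Complexity: O(n^2.500)


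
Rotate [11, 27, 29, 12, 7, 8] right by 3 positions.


Right rotate by 3: [12, 7, 8, 11, 27, 29]


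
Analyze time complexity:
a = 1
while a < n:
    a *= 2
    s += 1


Per nesting level: O(log n) = O(log n)
Complexity: O(log n)


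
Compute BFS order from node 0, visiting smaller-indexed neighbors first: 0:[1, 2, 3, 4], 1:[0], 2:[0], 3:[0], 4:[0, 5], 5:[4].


BFS queue: start with [0]
Visit order: [0, 1, 2, 3, 4, 5]


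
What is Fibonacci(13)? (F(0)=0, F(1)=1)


F(n)=F(n-1)+F(n-2)
...F(11)=89, F(12)=144, F(13)=233


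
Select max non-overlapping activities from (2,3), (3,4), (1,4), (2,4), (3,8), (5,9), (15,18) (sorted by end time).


Greedy: pick earliest-ending, then skip overlaps.
Selected (4 activities): [(2, 3), (3, 4), (5, 9), (15, 18)]


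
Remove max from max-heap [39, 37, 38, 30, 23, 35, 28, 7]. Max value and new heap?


Max = 39
Replace root with last, heapify down
Resulting heap: [38, 37, 35, 30, 23, 7, 28]


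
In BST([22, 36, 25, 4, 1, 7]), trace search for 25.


BST root = 22
Search for 25: compare at each node
Path: [22, 36, 25]


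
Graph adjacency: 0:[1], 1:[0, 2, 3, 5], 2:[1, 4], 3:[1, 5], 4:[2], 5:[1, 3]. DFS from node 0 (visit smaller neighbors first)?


DFS stack-based: start with [0]
Visit order: [0, 1, 2, 4, 3, 5]


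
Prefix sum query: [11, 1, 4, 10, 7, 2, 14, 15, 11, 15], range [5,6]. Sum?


Prefix sums: [0, 11, 12, 16, 26, 33, 35, 49, 64, 75, 90]
Sum[5..6] = prefix[7] - prefix[5] = 49 - 33 = 16


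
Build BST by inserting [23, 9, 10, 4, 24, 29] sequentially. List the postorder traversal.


Root = 23; build tree by BST insertion.
Postorder traversal: [4, 10, 9, 29, 24, 23]


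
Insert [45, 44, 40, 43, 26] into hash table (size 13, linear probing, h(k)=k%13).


Insertions: 45->slot 6; 44->slot 5; 40->slot 1; 43->slot 4; 26->slot 0
Table: [26, 40, None, None, 43, 44, 45, None, None, None, None, None, None]


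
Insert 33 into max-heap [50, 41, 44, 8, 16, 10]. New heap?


Append 33: [50, 41, 44, 8, 16, 10, 33]
Bubble up: no swaps needed
Result: [50, 41, 44, 8, 16, 10, 33]


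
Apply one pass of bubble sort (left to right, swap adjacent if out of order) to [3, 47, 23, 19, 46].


After one pass: [3, 23, 19, 46, 47]


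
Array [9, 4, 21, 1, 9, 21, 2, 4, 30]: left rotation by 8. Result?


Left rotate by 8: [30, 9, 4, 21, 1, 9, 21, 2, 4]


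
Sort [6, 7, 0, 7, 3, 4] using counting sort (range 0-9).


Count array: [1, 0, 0, 1, 1, 0, 1, 2, 0, 0]
Reconstruct: [0, 3, 4, 6, 7, 7]


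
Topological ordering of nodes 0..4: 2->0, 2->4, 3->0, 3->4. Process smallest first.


Kahn's algorithm, process smallest node first
Order: [1, 2, 3, 0, 4]


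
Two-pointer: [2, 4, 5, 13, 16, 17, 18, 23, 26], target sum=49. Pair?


Two pointers: lo=0, hi=8
Found pair: (23, 26) summing to 49


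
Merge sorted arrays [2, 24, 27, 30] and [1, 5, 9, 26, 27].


Compare heads, take smaller each step.
Merged: [1, 2, 5, 9, 24, 26, 27, 27, 30]


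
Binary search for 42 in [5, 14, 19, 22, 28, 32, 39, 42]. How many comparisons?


Search for 42:
[0,7] mid=3 arr[3]=22
[4,7] mid=5 arr[5]=32
[6,7] mid=6 arr[6]=39
[7,7] mid=7 arr[7]=42
Total: 4 comparisons


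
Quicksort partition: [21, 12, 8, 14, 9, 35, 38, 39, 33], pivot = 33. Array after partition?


Elements <= 33 go left of pivot.
Result: [21, 12, 8, 14, 9, 33, 38, 39, 35], pivot at index 5


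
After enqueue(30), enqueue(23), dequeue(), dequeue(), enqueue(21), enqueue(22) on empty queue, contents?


enqueue(30) -> [30]
enqueue(23) -> [30, 23]
dequeue() returns 30 -> [23]
dequeue() returns 23 -> []
enqueue(21) -> [21]
enqueue(22) -> [21, 22]
Final queue (front to back): [21, 22]


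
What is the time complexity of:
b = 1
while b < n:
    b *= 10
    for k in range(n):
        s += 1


Per nesting level: O(log n) * O(n) = O(n log n)
Complexity: O(n log n)


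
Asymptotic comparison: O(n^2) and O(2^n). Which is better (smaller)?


quadratic grows slower than exponential
O(n^2) is asymptotically smaller; O(2^n) grows faster


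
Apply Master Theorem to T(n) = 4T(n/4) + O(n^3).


a=4, b=4, c=3. log_4(4)=1 < c=3. Case 3: O(n^c) = O(n^3)
Complexity: O(n^3)


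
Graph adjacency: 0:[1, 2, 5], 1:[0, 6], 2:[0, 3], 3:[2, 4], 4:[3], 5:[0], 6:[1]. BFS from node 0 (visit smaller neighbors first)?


BFS queue: start with [0]
Visit order: [0, 1, 2, 5, 6, 3, 4]


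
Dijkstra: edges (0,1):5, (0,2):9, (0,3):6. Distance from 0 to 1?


Dijkstra from 0:
Distances: {0: 0, 1: 5, 2: 9, 3: 6}
Shortest distance to 1 = 5, path = [0, 1]


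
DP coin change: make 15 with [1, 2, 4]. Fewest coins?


dp[0]=0; dp[i]=1+min(dp[i-c] for c in coins)
...dp[10]=3, dp[11]=4, dp[12]=3, dp[13]=4, dp[14]=4, dp[15]=5
Minimum coins for 15 = 5


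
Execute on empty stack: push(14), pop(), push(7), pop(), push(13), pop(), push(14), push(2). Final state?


push(14) -> [14]
pop() returns 14 -> []
push(7) -> [7]
pop() returns 7 -> []
push(13) -> [13]
pop() returns 13 -> []
push(14) -> [14]
push(2) -> [14, 2]
Final stack (bottom to top): [14, 2]


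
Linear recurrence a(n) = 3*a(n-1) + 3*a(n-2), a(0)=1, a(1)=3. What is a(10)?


Build bottom-up:
...a(8)=35316, a(9)=133893, a(10)=3*133893+3*35316=507627


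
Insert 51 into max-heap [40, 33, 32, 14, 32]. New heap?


Append 51: [40, 33, 32, 14, 32, 51]
Bubble up: swap idx 5(51) with idx 2(32); swap idx 2(51) with idx 0(40)
Result: [51, 33, 40, 14, 32, 32]


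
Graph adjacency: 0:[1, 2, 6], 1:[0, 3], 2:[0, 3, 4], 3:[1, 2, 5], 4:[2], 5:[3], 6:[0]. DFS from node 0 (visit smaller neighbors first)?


DFS stack-based: start with [0]
Visit order: [0, 1, 3, 2, 4, 5, 6]


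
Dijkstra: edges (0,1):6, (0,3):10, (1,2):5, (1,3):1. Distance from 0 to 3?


Dijkstra from 0:
Distances: {0: 0, 1: 6, 2: 11, 3: 7}
Shortest distance to 3 = 7, path = [0, 1, 3]


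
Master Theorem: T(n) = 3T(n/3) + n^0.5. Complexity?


a=3, b=3, c=0.5. log_3(3)=1 > c=0.5. Case 1: O(n^log_b(a)) = O(n)
Complexity: O(n)


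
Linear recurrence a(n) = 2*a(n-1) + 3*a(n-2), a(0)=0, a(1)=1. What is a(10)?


Build bottom-up:
...a(8)=1640, a(9)=4921, a(10)=2*4921+3*1640=14762


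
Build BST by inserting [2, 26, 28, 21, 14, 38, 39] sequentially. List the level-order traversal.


Root = 2; build tree by BST insertion.
Level-Order traversal: [2, 26, 21, 28, 14, 38, 39]


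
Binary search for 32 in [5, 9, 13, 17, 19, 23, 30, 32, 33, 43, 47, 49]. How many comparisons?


Search for 32:
[0,11] mid=5 arr[5]=23
[6,11] mid=8 arr[8]=33
[6,7] mid=6 arr[6]=30
[7,7] mid=7 arr[7]=32
Total: 4 comparisons


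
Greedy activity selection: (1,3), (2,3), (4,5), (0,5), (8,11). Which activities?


Greedy: pick earliest-ending, then skip overlaps.
Selected (3 activities): [(1, 3), (4, 5), (8, 11)]


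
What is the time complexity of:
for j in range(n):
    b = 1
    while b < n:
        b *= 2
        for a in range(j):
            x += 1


Per nesting level: O(n) * O(log n) * O(n) [triangular over j] = O(n^2 log n)
Complexity: O(n^2 log n)


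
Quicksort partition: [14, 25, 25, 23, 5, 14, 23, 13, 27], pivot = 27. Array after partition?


Elements <= 27 go left of pivot.
Result: [14, 25, 25, 23, 5, 14, 23, 13, 27], pivot at index 8


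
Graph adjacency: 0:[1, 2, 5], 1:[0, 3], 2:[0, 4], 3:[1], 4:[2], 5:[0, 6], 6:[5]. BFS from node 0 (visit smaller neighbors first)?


BFS queue: start with [0]
Visit order: [0, 1, 2, 5, 3, 4, 6]


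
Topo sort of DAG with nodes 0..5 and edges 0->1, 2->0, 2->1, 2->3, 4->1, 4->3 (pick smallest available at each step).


Kahn's algorithm, process smallest node first
Order: [2, 0, 4, 1, 3, 5]


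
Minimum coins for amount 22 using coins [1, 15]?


dp[0]=0; dp[i]=1+min(dp[i-c] for c in coins)
...dp[17]=3, dp[18]=4, dp[19]=5, dp[20]=6, dp[21]=7, dp[22]=8
Minimum coins for 22 = 8


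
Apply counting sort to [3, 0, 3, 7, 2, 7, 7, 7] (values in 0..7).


Count array: [1, 0, 1, 2, 0, 0, 0, 4]
Reconstruct: [0, 2, 3, 3, 7, 7, 7, 7]


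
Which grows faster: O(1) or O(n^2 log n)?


constant grows slower than n^2 log n
O(1) is asymptotically smaller; O(n^2 log n) grows faster


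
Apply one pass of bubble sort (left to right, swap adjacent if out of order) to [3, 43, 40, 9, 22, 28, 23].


After one pass: [3, 40, 9, 22, 28, 23, 43]


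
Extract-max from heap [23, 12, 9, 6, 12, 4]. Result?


Max = 23
Replace root with last, heapify down
Resulting heap: [12, 12, 9, 6, 4]


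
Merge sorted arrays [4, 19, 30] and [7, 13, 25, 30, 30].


Compare heads, take smaller each step.
Merged: [4, 7, 13, 19, 25, 30, 30, 30]


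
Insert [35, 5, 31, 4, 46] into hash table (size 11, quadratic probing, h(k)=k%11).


Insertions: 35->slot 2; 5->slot 5; 31->slot 9; 4->slot 4; 46->slot 3
Table: [None, None, 35, 46, 4, 5, None, None, None, 31, None]


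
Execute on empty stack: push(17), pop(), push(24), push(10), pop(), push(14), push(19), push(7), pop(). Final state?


push(17) -> [17]
pop() returns 17 -> []
push(24) -> [24]
push(10) -> [24, 10]
pop() returns 10 -> [24]
push(14) -> [24, 14]
push(19) -> [24, 14, 19]
push(7) -> [24, 14, 19, 7]
pop() returns 7 -> [24, 14, 19]
Final stack (bottom to top): [24, 14, 19]


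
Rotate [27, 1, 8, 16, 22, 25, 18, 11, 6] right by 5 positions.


Right rotate by 5: [22, 25, 18, 11, 6, 27, 1, 8, 16]


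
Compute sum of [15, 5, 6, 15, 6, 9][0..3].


Prefix sums: [0, 15, 20, 26, 41, 47, 56]
Sum[0..3] = prefix[4] - prefix[0] = 41 - 0 = 41


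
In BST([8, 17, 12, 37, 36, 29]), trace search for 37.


BST root = 8
Search for 37: compare at each node
Path: [8, 17, 37]


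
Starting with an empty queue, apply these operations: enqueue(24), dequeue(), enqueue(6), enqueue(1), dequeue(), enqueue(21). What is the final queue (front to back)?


enqueue(24) -> [24]
dequeue() returns 24 -> []
enqueue(6) -> [6]
enqueue(1) -> [6, 1]
dequeue() returns 6 -> [1]
enqueue(21) -> [1, 21]
Final queue (front to back): [1, 21]


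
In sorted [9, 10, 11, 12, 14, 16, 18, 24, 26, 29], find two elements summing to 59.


Two pointers: lo=0, hi=9
No pair sums to 59


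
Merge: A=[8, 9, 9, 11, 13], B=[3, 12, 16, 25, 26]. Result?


Compare heads, take smaller each step.
Merged: [3, 8, 9, 9, 11, 12, 13, 16, 25, 26]


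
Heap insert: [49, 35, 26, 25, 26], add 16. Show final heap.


Append 16: [49, 35, 26, 25, 26, 16]
Bubble up: no swaps needed
Result: [49, 35, 26, 25, 26, 16]


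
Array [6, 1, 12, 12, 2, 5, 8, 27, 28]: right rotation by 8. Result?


Right rotate by 8: [1, 12, 12, 2, 5, 8, 27, 28, 6]


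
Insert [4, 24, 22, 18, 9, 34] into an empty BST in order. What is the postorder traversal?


Root = 4; build tree by BST insertion.
Postorder traversal: [9, 18, 22, 34, 24, 4]


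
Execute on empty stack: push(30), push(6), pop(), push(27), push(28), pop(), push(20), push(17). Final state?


push(30) -> [30]
push(6) -> [30, 6]
pop() returns 6 -> [30]
push(27) -> [30, 27]
push(28) -> [30, 27, 28]
pop() returns 28 -> [30, 27]
push(20) -> [30, 27, 20]
push(17) -> [30, 27, 20, 17]
Final stack (bottom to top): [30, 27, 20, 17]


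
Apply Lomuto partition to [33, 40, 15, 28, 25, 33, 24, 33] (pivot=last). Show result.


Elements <= 33 go left of pivot.
Result: [33, 15, 28, 25, 33, 24, 33, 40], pivot at index 6


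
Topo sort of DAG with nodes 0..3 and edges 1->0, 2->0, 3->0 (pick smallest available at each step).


Kahn's algorithm, process smallest node first
Order: [1, 2, 3, 0]


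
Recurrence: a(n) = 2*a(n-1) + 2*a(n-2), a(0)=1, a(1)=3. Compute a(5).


Build bottom-up:
...a(3)=22, a(4)=60, a(5)=2*60+2*22=164


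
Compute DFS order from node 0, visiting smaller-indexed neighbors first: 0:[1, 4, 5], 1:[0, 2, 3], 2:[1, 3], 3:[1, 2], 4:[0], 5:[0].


DFS stack-based: start with [0]
Visit order: [0, 1, 2, 3, 4, 5]


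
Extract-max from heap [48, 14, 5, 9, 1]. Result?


Max = 48
Replace root with last, heapify down
Resulting heap: [14, 9, 5, 1]


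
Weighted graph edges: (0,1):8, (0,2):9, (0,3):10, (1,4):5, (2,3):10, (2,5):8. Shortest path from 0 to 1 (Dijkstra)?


Dijkstra from 0:
Distances: {0: 0, 1: 8, 2: 9, 3: 10, 4: 13, 5: 17}
Shortest distance to 1 = 8, path = [0, 1]


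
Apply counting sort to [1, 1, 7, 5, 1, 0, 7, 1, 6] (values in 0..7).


Count array: [1, 4, 0, 0, 0, 1, 1, 2]
Reconstruct: [0, 1, 1, 1, 1, 5, 6, 7, 7]


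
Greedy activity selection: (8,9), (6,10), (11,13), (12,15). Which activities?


Greedy: pick earliest-ending, then skip overlaps.
Selected (2 activities): [(8, 9), (11, 13)]


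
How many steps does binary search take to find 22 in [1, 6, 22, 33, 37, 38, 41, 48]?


Search for 22:
[0,7] mid=3 arr[3]=33
[0,2] mid=1 arr[1]=6
[2,2] mid=2 arr[2]=22
Total: 3 comparisons


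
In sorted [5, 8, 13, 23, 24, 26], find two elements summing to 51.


Two pointers: lo=0, hi=5
No pair sums to 51


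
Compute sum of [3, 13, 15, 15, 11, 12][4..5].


Prefix sums: [0, 3, 16, 31, 46, 57, 69]
Sum[4..5] = prefix[6] - prefix[4] = 69 - 46 = 23


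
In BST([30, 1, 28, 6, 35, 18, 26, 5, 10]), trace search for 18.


BST root = 30
Search for 18: compare at each node
Path: [30, 1, 28, 6, 18]


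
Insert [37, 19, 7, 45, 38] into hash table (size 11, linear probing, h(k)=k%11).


Insertions: 37->slot 4; 19->slot 8; 7->slot 7; 45->slot 1; 38->slot 5
Table: [None, 45, None, None, 37, 38, None, 7, 19, None, None]


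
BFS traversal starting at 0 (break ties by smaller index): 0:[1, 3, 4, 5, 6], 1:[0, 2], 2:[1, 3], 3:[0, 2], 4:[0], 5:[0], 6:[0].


BFS queue: start with [0]
Visit order: [0, 1, 3, 4, 5, 6, 2]


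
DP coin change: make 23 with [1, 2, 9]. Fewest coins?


dp[0]=0; dp[i]=1+min(dp[i-c] for c in coins)
...dp[18]=2, dp[19]=3, dp[20]=3, dp[21]=4, dp[22]=4, dp[23]=5
Minimum coins for 23 = 5


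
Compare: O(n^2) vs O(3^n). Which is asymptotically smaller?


quadratic grows slower than exponential (base 3)
O(n^2) is asymptotically smaller; O(3^n) grows faster


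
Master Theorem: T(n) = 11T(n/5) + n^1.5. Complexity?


a=11, b=5, c=1.5. log_5(11)=1.490 < c=1.5. Case 3: O(n^c) = O(n^1.500)
Complexity: O(n^1.500)


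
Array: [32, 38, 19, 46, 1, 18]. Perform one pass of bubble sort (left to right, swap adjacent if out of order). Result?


After one pass: [32, 19, 38, 1, 18, 46]


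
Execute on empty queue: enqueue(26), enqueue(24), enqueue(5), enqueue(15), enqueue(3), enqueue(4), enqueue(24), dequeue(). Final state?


enqueue(26) -> [26]
enqueue(24) -> [26, 24]
enqueue(5) -> [26, 24, 5]
enqueue(15) -> [26, 24, 5, 15]
enqueue(3) -> [26, 24, 5, 15, 3]
enqueue(4) -> [26, 24, 5, 15, 3, 4]
enqueue(24) -> [26, 24, 5, 15, 3, 4, 24]
dequeue() returns 26 -> [24, 5, 15, 3, 4, 24]
Final queue (front to back): [24, 5, 15, 3, 4, 24]


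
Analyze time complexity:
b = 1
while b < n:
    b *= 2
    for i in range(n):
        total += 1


Per nesting level: O(log n) * O(n) = O(n log n)
Complexity: O(n log n)


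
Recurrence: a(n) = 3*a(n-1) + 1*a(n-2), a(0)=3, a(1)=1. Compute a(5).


Build bottom-up:
...a(3)=19, a(4)=63, a(5)=3*63+1*19=208


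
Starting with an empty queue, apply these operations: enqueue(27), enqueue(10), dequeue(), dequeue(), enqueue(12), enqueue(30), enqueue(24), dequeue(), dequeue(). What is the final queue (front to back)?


enqueue(27) -> [27]
enqueue(10) -> [27, 10]
dequeue() returns 27 -> [10]
dequeue() returns 10 -> []
enqueue(12) -> [12]
enqueue(30) -> [12, 30]
enqueue(24) -> [12, 30, 24]
dequeue() returns 12 -> [30, 24]
dequeue() returns 30 -> [24]
Final queue (front to back): [24]


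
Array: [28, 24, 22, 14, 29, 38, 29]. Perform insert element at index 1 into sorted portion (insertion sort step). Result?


After one pass: [24, 28, 22, 14, 29, 38, 29]


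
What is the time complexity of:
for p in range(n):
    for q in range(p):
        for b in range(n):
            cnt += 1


Per nesting level: O(n) * O(n) [triangular over p] * O(n) = O(n^3)
Complexity: O(n^3)


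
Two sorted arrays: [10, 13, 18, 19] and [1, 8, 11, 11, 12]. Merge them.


Compare heads, take smaller each step.
Merged: [1, 8, 10, 11, 11, 12, 13, 18, 19]


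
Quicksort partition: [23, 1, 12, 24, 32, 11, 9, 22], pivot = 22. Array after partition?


Elements <= 22 go left of pivot.
Result: [1, 12, 11, 9, 22, 23, 24, 32], pivot at index 4


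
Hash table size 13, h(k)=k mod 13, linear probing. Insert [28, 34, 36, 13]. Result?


Insertions: 28->slot 2; 34->slot 8; 36->slot 10; 13->slot 0
Table: [13, None, 28, None, None, None, None, None, 34, None, 36, None, None]


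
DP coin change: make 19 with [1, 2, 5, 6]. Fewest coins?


dp[0]=0; dp[i]=1+min(dp[i-c] for c in coins)
...dp[14]=3, dp[15]=3, dp[16]=3, dp[17]=3, dp[18]=3, dp[19]=4
Minimum coins for 19 = 4


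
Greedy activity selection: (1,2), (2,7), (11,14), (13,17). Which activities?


Greedy: pick earliest-ending, then skip overlaps.
Selected (3 activities): [(1, 2), (2, 7), (11, 14)]


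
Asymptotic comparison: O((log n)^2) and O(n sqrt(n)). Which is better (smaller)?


polylogarithmic grows slower than n^1.5
O((log n)^2) is asymptotically smaller; O(n sqrt(n)) grows faster


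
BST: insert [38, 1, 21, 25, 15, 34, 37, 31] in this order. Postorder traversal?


Root = 38; build tree by BST insertion.
Postorder traversal: [15, 31, 37, 34, 25, 21, 1, 38]


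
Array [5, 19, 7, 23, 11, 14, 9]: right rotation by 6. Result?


Right rotate by 6: [19, 7, 23, 11, 14, 9, 5]


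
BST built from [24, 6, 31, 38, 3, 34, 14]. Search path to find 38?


BST root = 24
Search for 38: compare at each node
Path: [24, 31, 38]


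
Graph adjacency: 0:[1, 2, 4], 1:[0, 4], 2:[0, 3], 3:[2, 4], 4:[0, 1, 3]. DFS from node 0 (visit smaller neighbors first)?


DFS stack-based: start with [0]
Visit order: [0, 1, 4, 3, 2]


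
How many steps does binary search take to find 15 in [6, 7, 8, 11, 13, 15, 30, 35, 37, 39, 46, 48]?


Search for 15:
[0,11] mid=5 arr[5]=15
Total: 1 comparisons


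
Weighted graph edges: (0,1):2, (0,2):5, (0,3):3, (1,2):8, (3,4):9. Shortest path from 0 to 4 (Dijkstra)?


Dijkstra from 0:
Distances: {0: 0, 1: 2, 2: 5, 3: 3, 4: 12}
Shortest distance to 4 = 12, path = [0, 3, 4]


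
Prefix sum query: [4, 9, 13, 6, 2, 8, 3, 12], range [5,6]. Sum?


Prefix sums: [0, 4, 13, 26, 32, 34, 42, 45, 57]
Sum[5..6] = prefix[7] - prefix[5] = 45 - 34 = 11


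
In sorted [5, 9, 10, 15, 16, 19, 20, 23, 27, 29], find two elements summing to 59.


Two pointers: lo=0, hi=9
No pair sums to 59


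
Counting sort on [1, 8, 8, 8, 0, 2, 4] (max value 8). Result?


Count array: [1, 1, 1, 0, 1, 0, 0, 0, 3]
Reconstruct: [0, 1, 2, 4, 8, 8, 8]


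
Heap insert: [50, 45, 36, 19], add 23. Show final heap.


Append 23: [50, 45, 36, 19, 23]
Bubble up: no swaps needed
Result: [50, 45, 36, 19, 23]


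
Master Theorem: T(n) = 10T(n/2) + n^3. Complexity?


a=10, b=2, c=3. log_2(10)=3.322 > c=3. Case 1: O(n^log_b(a)) = O(n^3.322)
Complexity: O(n^3.322)


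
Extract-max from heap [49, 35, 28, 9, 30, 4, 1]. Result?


Max = 49
Replace root with last, heapify down
Resulting heap: [35, 30, 28, 9, 1, 4]


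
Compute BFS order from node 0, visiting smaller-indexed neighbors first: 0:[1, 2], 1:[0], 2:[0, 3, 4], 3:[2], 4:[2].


BFS queue: start with [0]
Visit order: [0, 1, 2, 3, 4]


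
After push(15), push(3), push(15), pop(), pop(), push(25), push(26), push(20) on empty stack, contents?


push(15) -> [15]
push(3) -> [15, 3]
push(15) -> [15, 3, 15]
pop() returns 15 -> [15, 3]
pop() returns 3 -> [15]
push(25) -> [15, 25]
push(26) -> [15, 25, 26]
push(20) -> [15, 25, 26, 20]
Final stack (bottom to top): [15, 25, 26, 20]


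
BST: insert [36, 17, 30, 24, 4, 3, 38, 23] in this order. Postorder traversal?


Root = 36; build tree by BST insertion.
Postorder traversal: [3, 4, 23, 24, 30, 17, 38, 36]


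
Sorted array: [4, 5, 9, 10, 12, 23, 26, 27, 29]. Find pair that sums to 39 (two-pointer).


Two pointers: lo=0, hi=8
Found pair: (10, 29) summing to 39


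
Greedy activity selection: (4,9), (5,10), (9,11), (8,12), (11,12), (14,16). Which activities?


Greedy: pick earliest-ending, then skip overlaps.
Selected (4 activities): [(4, 9), (9, 11), (11, 12), (14, 16)]


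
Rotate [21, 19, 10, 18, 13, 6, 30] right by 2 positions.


Right rotate by 2: [6, 30, 21, 19, 10, 18, 13]


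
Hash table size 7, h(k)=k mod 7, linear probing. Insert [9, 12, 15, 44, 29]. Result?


Insertions: 9->slot 2; 12->slot 5; 15->slot 1; 44->slot 3; 29->slot 4
Table: [None, 15, 9, 44, 29, 12, None]


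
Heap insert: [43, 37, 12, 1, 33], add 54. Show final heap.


Append 54: [43, 37, 12, 1, 33, 54]
Bubble up: swap idx 5(54) with idx 2(12); swap idx 2(54) with idx 0(43)
Result: [54, 37, 43, 1, 33, 12]


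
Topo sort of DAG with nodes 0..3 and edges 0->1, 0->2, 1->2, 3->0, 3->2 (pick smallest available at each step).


Kahn's algorithm, process smallest node first
Order: [3, 0, 1, 2]


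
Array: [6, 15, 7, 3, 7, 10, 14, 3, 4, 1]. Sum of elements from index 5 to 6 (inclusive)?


Prefix sums: [0, 6, 21, 28, 31, 38, 48, 62, 65, 69, 70]
Sum[5..6] = prefix[7] - prefix[5] = 62 - 38 = 24


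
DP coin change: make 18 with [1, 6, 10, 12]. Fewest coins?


dp[0]=0; dp[i]=1+min(dp[i-c] for c in coins)
...dp[13]=2, dp[14]=3, dp[15]=4, dp[16]=2, dp[17]=3, dp[18]=2
Minimum coins for 18 = 2


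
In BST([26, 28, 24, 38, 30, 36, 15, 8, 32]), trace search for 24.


BST root = 26
Search for 24: compare at each node
Path: [26, 24]


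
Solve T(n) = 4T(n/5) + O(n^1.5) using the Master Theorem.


a=4, b=5, c=1.5. log_5(4)=0.861 < c=1.5. Case 3: O(n^c) = O(n^1.500)
Complexity: O(n^1.500)


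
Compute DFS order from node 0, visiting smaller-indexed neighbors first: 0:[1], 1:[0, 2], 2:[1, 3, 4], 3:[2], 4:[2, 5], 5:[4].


DFS stack-based: start with [0]
Visit order: [0, 1, 2, 3, 4, 5]


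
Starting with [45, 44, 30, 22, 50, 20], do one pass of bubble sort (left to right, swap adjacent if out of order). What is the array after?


After one pass: [44, 30, 22, 45, 20, 50]


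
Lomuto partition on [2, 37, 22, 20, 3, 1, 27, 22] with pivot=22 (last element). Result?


Elements <= 22 go left of pivot.
Result: [2, 22, 20, 3, 1, 22, 27, 37], pivot at index 5


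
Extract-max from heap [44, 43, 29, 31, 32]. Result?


Max = 44
Replace root with last, heapify down
Resulting heap: [43, 32, 29, 31]


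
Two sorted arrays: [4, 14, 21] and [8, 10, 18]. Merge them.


Compare heads, take smaller each step.
Merged: [4, 8, 10, 14, 18, 21]


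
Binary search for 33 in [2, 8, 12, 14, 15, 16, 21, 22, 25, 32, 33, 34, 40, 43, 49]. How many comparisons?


Search for 33:
[0,14] mid=7 arr[7]=22
[8,14] mid=11 arr[11]=34
[8,10] mid=9 arr[9]=32
[10,10] mid=10 arr[10]=33
Total: 4 comparisons


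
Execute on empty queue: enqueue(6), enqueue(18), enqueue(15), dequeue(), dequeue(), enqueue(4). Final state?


enqueue(6) -> [6]
enqueue(18) -> [6, 18]
enqueue(15) -> [6, 18, 15]
dequeue() returns 6 -> [18, 15]
dequeue() returns 18 -> [15]
enqueue(4) -> [15, 4]
Final queue (front to back): [15, 4]


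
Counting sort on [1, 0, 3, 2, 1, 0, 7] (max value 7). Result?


Count array: [2, 2, 1, 1, 0, 0, 0, 1]
Reconstruct: [0, 0, 1, 1, 2, 3, 7]


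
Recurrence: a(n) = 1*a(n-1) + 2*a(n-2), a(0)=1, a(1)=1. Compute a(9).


Build bottom-up:
...a(7)=85, a(8)=171, a(9)=1*171+2*85=341


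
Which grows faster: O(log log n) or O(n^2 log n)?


double-logarithmic grows slower than n^2 log n
O(log log n) is asymptotically smaller; O(n^2 log n) grows faster


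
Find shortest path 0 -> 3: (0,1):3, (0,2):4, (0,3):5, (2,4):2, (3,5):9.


Dijkstra from 0:
Distances: {0: 0, 1: 3, 2: 4, 3: 5, 4: 6, 5: 14}
Shortest distance to 3 = 5, path = [0, 3]


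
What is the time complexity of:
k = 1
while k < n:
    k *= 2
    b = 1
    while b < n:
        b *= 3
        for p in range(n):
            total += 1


Per nesting level: O(log n) * O(log n) * O(n) = O(n (log n)^2)
Complexity: O(n (log n)^2)


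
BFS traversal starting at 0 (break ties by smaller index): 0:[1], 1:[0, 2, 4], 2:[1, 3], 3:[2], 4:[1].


BFS queue: start with [0]
Visit order: [0, 1, 2, 4, 3]


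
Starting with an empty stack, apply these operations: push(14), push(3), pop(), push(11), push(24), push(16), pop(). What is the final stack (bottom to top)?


push(14) -> [14]
push(3) -> [14, 3]
pop() returns 3 -> [14]
push(11) -> [14, 11]
push(24) -> [14, 11, 24]
push(16) -> [14, 11, 24, 16]
pop() returns 16 -> [14, 11, 24]
Final stack (bottom to top): [14, 11, 24]


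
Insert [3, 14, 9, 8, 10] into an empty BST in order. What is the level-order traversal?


Root = 3; build tree by BST insertion.
Level-Order traversal: [3, 14, 9, 8, 10]


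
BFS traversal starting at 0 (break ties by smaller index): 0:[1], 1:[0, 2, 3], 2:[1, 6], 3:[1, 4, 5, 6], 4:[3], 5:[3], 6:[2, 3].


BFS queue: start with [0]
Visit order: [0, 1, 2, 3, 6, 4, 5]


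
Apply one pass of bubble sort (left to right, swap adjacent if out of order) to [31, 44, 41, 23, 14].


After one pass: [31, 41, 23, 14, 44]


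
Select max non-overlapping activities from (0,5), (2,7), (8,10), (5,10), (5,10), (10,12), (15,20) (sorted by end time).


Greedy: pick earliest-ending, then skip overlaps.
Selected (4 activities): [(0, 5), (8, 10), (10, 12), (15, 20)]


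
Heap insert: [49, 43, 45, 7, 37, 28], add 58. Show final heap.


Append 58: [49, 43, 45, 7, 37, 28, 58]
Bubble up: swap idx 6(58) with idx 2(45); swap idx 2(58) with idx 0(49)
Result: [58, 43, 49, 7, 37, 28, 45]


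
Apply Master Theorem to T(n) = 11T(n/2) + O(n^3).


a=11, b=2, c=3. log_2(11)=3.459 > c=3. Case 1: O(n^log_b(a)) = O(n^3.459)
Complexity: O(n^3.459)


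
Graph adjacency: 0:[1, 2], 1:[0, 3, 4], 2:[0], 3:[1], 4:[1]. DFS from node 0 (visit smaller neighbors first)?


DFS stack-based: start with [0]
Visit order: [0, 1, 3, 4, 2]
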